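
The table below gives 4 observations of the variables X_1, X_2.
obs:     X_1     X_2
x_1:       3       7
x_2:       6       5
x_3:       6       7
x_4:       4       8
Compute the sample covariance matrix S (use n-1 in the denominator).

Step 1 — column means:
  mean(X_1) = (3 + 6 + 6 + 4) / 4 = 19/4 = 4.75
  mean(X_2) = (7 + 5 + 7 + 8) / 4 = 27/4 = 6.75

Step 2 — sample covariance S[i,j] = (1/(n-1)) · Σ_k (x_{k,i} - mean_i) · (x_{k,j} - mean_j), with n-1 = 3.
  S[X_1,X_1] = ((-1.75)·(-1.75) + (1.25)·(1.25) + (1.25)·(1.25) + (-0.75)·(-0.75)) / 3 = 6.75/3 = 2.25
  S[X_1,X_2] = ((-1.75)·(0.25) + (1.25)·(-1.75) + (1.25)·(0.25) + (-0.75)·(1.25)) / 3 = -3.25/3 = -1.0833
  S[X_2,X_2] = ((0.25)·(0.25) + (-1.75)·(-1.75) + (0.25)·(0.25) + (1.25)·(1.25)) / 3 = 4.75/3 = 1.5833

S is symmetric (S[j,i] = S[i,j]). Assembling:

S = [[2.25, -1.0833],
 [-1.0833, 1.5833]]


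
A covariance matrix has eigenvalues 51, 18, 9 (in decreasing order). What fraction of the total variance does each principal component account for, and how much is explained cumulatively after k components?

Step 1 — total variance = trace(Sigma) = Σ λ_i = 51 + 18 + 9 = 78.

Step 2 — fraction explained by component i = λ_i / Σ λ:
  PC1: 51/78 = 0.6538
  PC2: 18/78 = 0.2308
  PC3: 9/78 = 0.1154

Step 3 — cumulative fraction after k components = (λ_1 + ... + λ_k) / Σ λ:
  k = 1: 51/78 = 0.6538
  k = 2: (51 + 18)/78 = 69/78 = 0.8846
  k = 3: (51 + 18 + 9)/78 = 78/78 = 1

Summary (fraction, with percent):

explained: PC1 0.6538 (65.38%), PC2 0.2308 (23.08%), PC3 0.1154 (11.54%);  cumulative: 0.6538, 0.8846, 1


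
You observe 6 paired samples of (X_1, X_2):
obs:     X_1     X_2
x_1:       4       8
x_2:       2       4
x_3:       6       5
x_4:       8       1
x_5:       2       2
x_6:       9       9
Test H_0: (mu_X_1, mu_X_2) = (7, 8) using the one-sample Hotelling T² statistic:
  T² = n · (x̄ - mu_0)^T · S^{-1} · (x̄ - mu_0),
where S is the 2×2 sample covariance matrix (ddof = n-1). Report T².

Step 1 — sample mean vector:
  mean(X_1) = (4 + 2 + 6 + 8 + 2 + 9) / 6 = 31/6 = 5.1667
  mean(X_2) = (8 + 4 + 5 + 1 + 2 + 9) / 6 = 29/6 = 4.8333
  x̄ = (5.1667, 4.8333),  deviation x̄ - mu_0 = (5.1667, 4.8333) - (7, 8) = (-1.8333, -3.1667).

Step 2 — sample covariance matrix, S[i,j] = (1/(n-1)) · Σ_k (x_{k,i} - mean_i) · (x_{k,j} - mean_j), divisor n-1 = 5:
  S[X_1,X_1] = ((-1.1667)·(-1.1667) + (-3.1667)·(-3.1667) + (0.8333)·(0.8333) + (2.8333)·(2.8333) + (-3.1667)·(-3.1667) + (3.8333)·(3.8333)) / 5 = 44.8333/5 = 8.9667
  S[X_1,X_2] = ((-1.1667)·(3.1667) + (-3.1667)·(-0.8333) + (0.8333)·(0.1667) + (2.8333)·(-3.8333) + (-3.1667)·(-2.8333) + (3.8333)·(4.1667)) / 5 = 13.1667/5 = 2.6333
  S[X_2,X_2] = ((3.1667)·(3.1667) + (-0.8333)·(-0.8333) + (0.1667)·(0.1667) + (-3.8333)·(-3.8333) + (-2.8333)·(-2.8333) + (4.1667)·(4.1667)) / 5 = 50.8333/5 = 10.1667
  S = [[8.9667, 2.6333],
 [2.6333, 10.1667]].

Step 3 — invert S. det(S) = 8.9667·10.1667 - (2.6333)² = 84.2267.
  S^{-1} = (1/det) · [[d, -b], [-b, a]] = [[0.1207, -0.0313],
 [-0.0313, 0.1065]].

Step 4 — quadratic form (x̄ - mu_0)^T · S^{-1} · (x̄ - mu_0):
  S^{-1} · (x̄ - mu_0) = (-0.1223, -0.2798),
  (x̄ - mu_0)^T · [...] = (-1.8333)·(-0.1223) + (-3.1667)·(-0.2798) = 1.1102.

Step 5 — scale by n: T² = 6 · 1.1102 = 6.6614.

T² ≈ 6.6614


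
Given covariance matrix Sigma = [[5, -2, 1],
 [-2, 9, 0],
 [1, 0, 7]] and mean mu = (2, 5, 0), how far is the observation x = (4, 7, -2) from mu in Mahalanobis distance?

Step 1 — centre the observation: (x - mu) = (2, 2, -2).

Step 2 — invert Sigma (cofactor / det for 3×3, or solve directly):
  Sigma^{-1} = [[0.2266, 0.0504, -0.0324],
 [0.0504, 0.1223, -0.0072],
 [-0.0324, -0.0072, 0.1475]].

Step 3 — form the quadratic (x - mu)^T · Sigma^{-1} · (x - mu):
  Sigma^{-1} · (x - mu) = (0.6187, 0.3597, -0.3741).
  (x - mu)^T · [Sigma^{-1} · (x - mu)] = (2)·(0.6187) + (2)·(0.3597) + (-2)·(-0.3741) = 2.705.

Step 4 — take square root: d = √(2.705) ≈ 1.6447.

d(x, mu) = √(2.705) ≈ 1.6447


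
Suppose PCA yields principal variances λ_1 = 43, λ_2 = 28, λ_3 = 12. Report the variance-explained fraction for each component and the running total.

Step 1 — total variance = trace(Sigma) = Σ λ_i = 43 + 28 + 12 = 83.

Step 2 — fraction explained by component i = λ_i / Σ λ:
  PC1: 43/83 = 0.5181
  PC2: 28/83 = 0.3373
  PC3: 12/83 = 0.1446

Step 3 — cumulative fraction after k components = (λ_1 + ... + λ_k) / Σ λ:
  k = 1: 43/83 = 0.5181
  k = 2: (43 + 28)/83 = 71/83 = 0.8554
  k = 3: (43 + 28 + 12)/83 = 83/83 = 1

Summary (fraction, with percent):

explained: PC1 0.5181 (51.81%), PC2 0.3373 (33.73%), PC3 0.1446 (14.46%);  cumulative: 0.5181, 0.8554, 1


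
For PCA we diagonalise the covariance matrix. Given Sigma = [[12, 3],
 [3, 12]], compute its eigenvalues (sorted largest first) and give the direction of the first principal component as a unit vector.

Step 1 — characteristic polynomial of 2×2 Sigma:
  det(Sigma - λI) = λ² - trace · λ + det = 0.
  trace = 12 + 12 = 24, det = 12·12 - (3)² = 135.
Step 2 — discriminant:
  Δ = trace² - 4·det = 576 - 540 = 36.
Step 3 — eigenvalues:
  λ = (trace ± √Δ)/2 = (24 ± 6)/2,
  λ_1 = 15,  λ_2 = 9.

Step 4 — unit eigenvector for λ_1: solve (Sigma - λ_1 I)v = 0. First row:
  (12 - 15)·v_x + (3)·v_y = 0, i.e. (-3)·v_x + (3)·v_y = 0,
  so v ∝ (b, λ_1 - a) = (3, 3) = u.
  ||u|| = √((3)² + (3)²) = √(18) ≈ 4.2426,
  v_1 = u/||u|| ≈ (0.7071, 0.7071) (||v_1|| = 1).

λ_1 = 15,  λ_2 = 9;  v_1 ≈ (0.7071, 0.7071)


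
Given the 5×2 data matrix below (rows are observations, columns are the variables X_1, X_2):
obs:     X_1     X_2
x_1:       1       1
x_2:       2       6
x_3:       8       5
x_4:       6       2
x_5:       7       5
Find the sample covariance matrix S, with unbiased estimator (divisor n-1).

Step 1 — column means:
  mean(X_1) = (1 + 2 + 8 + 6 + 7) / 5 = 24/5 = 4.8
  mean(X_2) = (1 + 6 + 5 + 2 + 5) / 5 = 19/5 = 3.8

Step 2 — sample covariance S[i,j] = (1/(n-1)) · Σ_k (x_{k,i} - mean_i) · (x_{k,j} - mean_j), with n-1 = 4.
  S[X_1,X_1] = ((-3.8)·(-3.8) + (-2.8)·(-2.8) + (3.2)·(3.2) + (1.2)·(1.2) + (2.2)·(2.2)) / 4 = 38.8/4 = 9.7
  S[X_1,X_2] = ((-3.8)·(-2.8) + (-2.8)·(2.2) + (3.2)·(1.2) + (1.2)·(-1.8) + (2.2)·(1.2)) / 4 = 8.8/4 = 2.2
  S[X_2,X_2] = ((-2.8)·(-2.8) + (2.2)·(2.2) + (1.2)·(1.2) + (-1.8)·(-1.8) + (1.2)·(1.2)) / 4 = 18.8/4 = 4.7

S is symmetric (S[j,i] = S[i,j]). Assembling:

S = [[9.7, 2.2],
 [2.2, 4.7]]


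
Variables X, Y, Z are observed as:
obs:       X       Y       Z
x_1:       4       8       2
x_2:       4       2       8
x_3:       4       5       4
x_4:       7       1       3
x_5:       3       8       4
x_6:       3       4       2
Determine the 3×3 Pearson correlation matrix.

Step 1 — column means:
  mean(X) = (4 + 4 + 4 + 7 + 3 + 3) / 6 = 25/6 = 4.1667
  mean(Y) = (8 + 2 + 5 + 1 + 8 + 4) / 6 = 28/6 = 4.6667
  mean(Z) = (2 + 8 + 4 + 3 + 4 + 2) / 6 = 23/6 = 3.8333

Step 2 — sample variances and covariances s[i,j] = (1/(n-1)) · Σ_k (x_{k,i} - mean_i) · (x_{k,j} - mean_j), with n-1 = 5:
  s[X,X] = ((-0.1667)·(-0.1667) + (-0.1667)·(-0.1667) + (-0.1667)·(-0.1667) + (2.8333)·(2.8333) + (-1.1667)·(-1.1667) + (-1.1667)·(-1.1667)) / 5 = 10.8333/5 = 2.1667
  s[X,Y] = ((-0.1667)·(3.3333) + (-0.1667)·(-2.6667) + (-0.1667)·(0.3333) + (2.8333)·(-3.6667) + (-1.1667)·(3.3333) + (-1.1667)·(-0.6667)) / 5 = -13.6667/5 = -2.7333
  s[X,Z] = ((-0.1667)·(-1.8333) + (-0.1667)·(4.1667) + (-0.1667)·(0.1667) + (2.8333)·(-0.8333) + (-1.1667)·(0.1667) + (-1.1667)·(-1.8333)) / 5 = -0.8333/5 = -0.1667
  s[Y,Y] = ((3.3333)·(3.3333) + (-2.6667)·(-2.6667) + (0.3333)·(0.3333) + (-3.6667)·(-3.6667) + (3.3333)·(3.3333) + (-0.6667)·(-0.6667)) / 5 = 43.3333/5 = 8.6667
  s[Y,Z] = ((3.3333)·(-1.8333) + (-2.6667)·(4.1667) + (0.3333)·(0.1667) + (-3.6667)·(-0.8333) + (3.3333)·(0.1667) + (-0.6667)·(-1.8333)) / 5 = -12.3333/5 = -2.4667
  s[Z,Z] = ((-1.8333)·(-1.8333) + (4.1667)·(4.1667) + (0.1667)·(0.1667) + (-0.8333)·(-0.8333) + (0.1667)·(0.1667) + (-1.8333)·(-1.8333)) / 5 = 24.8333/5 = 4.9667
  Sample standard deviations s_i = √(s[i,i]):
  s(X) = √(2.1667) = 1.472
  s(Y) = √(8.6667) = 2.9439
  s(Z) = √(4.9667) = 2.2286

Step 3 — r_{ij} = s_{ij} / (s_i · s_j):
  r[X,X] = 1 (diagonal).
  r[X,Y] = -2.7333 / (1.472 · 2.9439) = -2.7333 / 4.3333 = -0.6308
  r[X,Z] = -0.1667 / (1.472 · 2.2286) = -0.1667 / 3.2804 = -0.0508
  r[Y,Y] = 1 (diagonal).
  r[Y,Z] = -2.4667 / (2.9439 · 2.2286) = -2.4667 / 6.5608 = -0.376
  r[Z,Z] = 1 (diagonal).

R is symmetric with unit diagonal. Assembling:

R = [[1, -0.6308, -0.0508],
 [-0.6308, 1, -0.376],
 [-0.0508, -0.376, 1]]


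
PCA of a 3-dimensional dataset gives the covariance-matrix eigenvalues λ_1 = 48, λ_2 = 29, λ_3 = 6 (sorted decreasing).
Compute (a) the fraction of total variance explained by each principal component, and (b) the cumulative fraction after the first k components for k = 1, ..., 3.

Step 1 — total variance = trace(Sigma) = Σ λ_i = 48 + 29 + 6 = 83.

Step 2 — fraction explained by component i = λ_i / Σ λ:
  PC1: 48/83 = 0.5783
  PC2: 29/83 = 0.3494
  PC3: 6/83 = 0.0723

Step 3 — cumulative fraction after k components = (λ_1 + ... + λ_k) / Σ λ:
  k = 1: 48/83 = 0.5783
  k = 2: (48 + 29)/83 = 77/83 = 0.9277
  k = 3: (48 + 29 + 6)/83 = 83/83 = 1

Summary (fraction, with percent):

explained: PC1 0.5783 (57.83%), PC2 0.3494 (34.94%), PC3 0.0723 (7.23%);  cumulative: 0.5783, 0.9277, 1


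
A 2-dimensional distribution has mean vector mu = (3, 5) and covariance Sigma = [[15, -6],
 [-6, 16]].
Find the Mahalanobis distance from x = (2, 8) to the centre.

Step 1 — centre the observation: (x - mu) = (-1, 3).

Step 2 — invert Sigma. det(Sigma) = 15·16 - (-6)² = 204.
  Sigma^{-1} = (1/det) · [[d, -b], [-b, a]] = [[0.0784, 0.0294],
 [0.0294, 0.0735]].

Step 3 — form the quadratic (x - mu)^T · Sigma^{-1} · (x - mu):
  Sigma^{-1} · (x - mu) = (0.0098, 0.1912).
  (x - mu)^T · [Sigma^{-1} · (x - mu)] = (-1)·(0.0098) + (3)·(0.1912) = 0.5637.

Step 4 — take square root: d = √(0.5637) ≈ 0.7508.

d(x, mu) = √(0.5637) ≈ 0.7508


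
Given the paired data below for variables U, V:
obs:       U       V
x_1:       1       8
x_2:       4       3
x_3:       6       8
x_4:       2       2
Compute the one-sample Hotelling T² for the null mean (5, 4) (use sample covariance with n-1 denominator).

Step 1 — sample mean vector:
  mean(U) = (1 + 4 + 6 + 2) / 4 = 13/4 = 3.25
  mean(V) = (8 + 3 + 8 + 2) / 4 = 21/4 = 5.25
  x̄ = (3.25, 5.25),  deviation x̄ - mu_0 = (3.25, 5.25) - (5, 4) = (-1.75, 1.25).

Step 2 — sample covariance matrix, S[i,j] = (1/(n-1)) · Σ_k (x_{k,i} - mean_i) · (x_{k,j} - mean_j), divisor n-1 = 3:
  S[U,U] = ((-2.25)·(-2.25) + (0.75)·(0.75) + (2.75)·(2.75) + (-1.25)·(-1.25)) / 3 = 14.75/3 = 4.9167
  S[U,V] = ((-2.25)·(2.75) + (0.75)·(-2.25) + (2.75)·(2.75) + (-1.25)·(-3.25)) / 3 = 3.75/3 = 1.25
  S[V,V] = ((2.75)·(2.75) + (-2.25)·(-2.25) + (2.75)·(2.75) + (-3.25)·(-3.25)) / 3 = 30.75/3 = 10.25
  S = [[4.9167, 1.25],
 [1.25, 10.25]].

Step 3 — invert S. det(S) = 4.9167·10.25 - (1.25)² = 48.8333.
  S^{-1} = (1/det) · [[d, -b], [-b, a]] = [[0.2099, -0.0256],
 [-0.0256, 0.1007]].

Step 4 — quadratic form (x̄ - mu_0)^T · S^{-1} · (x̄ - mu_0):
  S^{-1} · (x̄ - mu_0) = (-0.3993, 0.1706),
  (x̄ - mu_0)^T · [...] = (-1.75)·(-0.3993) + (1.25)·(0.1706) = 0.9121.

Step 5 — scale by n: T² = 4 · 0.9121 = 3.6485.

T² ≈ 3.6485


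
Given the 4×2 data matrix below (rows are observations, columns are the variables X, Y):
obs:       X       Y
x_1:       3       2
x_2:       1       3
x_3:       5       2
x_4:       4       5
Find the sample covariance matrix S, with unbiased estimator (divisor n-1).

Step 1 — column means:
  mean(X) = (3 + 1 + 5 + 4) / 4 = 13/4 = 3.25
  mean(Y) = (2 + 3 + 2 + 5) / 4 = 12/4 = 3

Step 2 — sample covariance S[i,j] = (1/(n-1)) · Σ_k (x_{k,i} - mean_i) · (x_{k,j} - mean_j), with n-1 = 3.
  S[X,X] = ((-0.25)·(-0.25) + (-2.25)·(-2.25) + (1.75)·(1.75) + (0.75)·(0.75)) / 3 = 8.75/3 = 2.9167
  S[X,Y] = ((-0.25)·(-1) + (-2.25)·(0) + (1.75)·(-1) + (0.75)·(2)) / 3 = 0/3 = 0
  S[Y,Y] = ((-1)·(-1) + (0)·(0) + (-1)·(-1) + (2)·(2)) / 3 = 6/3 = 2

S is symmetric (S[j,i] = S[i,j]). Assembling:

S = [[2.9167, 0],
 [0, 2]]


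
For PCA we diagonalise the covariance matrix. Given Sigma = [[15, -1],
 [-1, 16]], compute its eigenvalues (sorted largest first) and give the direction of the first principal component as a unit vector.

Step 1 — characteristic polynomial of 2×2 Sigma:
  det(Sigma - λI) = λ² - trace · λ + det = 0.
  trace = 15 + 16 = 31, det = 15·16 - (-1)² = 239.
Step 2 — discriminant:
  Δ = trace² - 4·det = 961 - 956 = 5.
Step 3 — eigenvalues:
  λ = (trace ± √Δ)/2 = (31 ± 2.2361)/2,
  λ_1 = 16.618,  λ_2 = 14.382.

Step 4 — unit eigenvector for λ_1: solve (Sigma - λ_1 I)v = 0. First row:
  (15 - 16.618)·v_x + (-1)·v_y = 0, i.e. (-1.618)·v_x + (-1)·v_y = 0,
  so v ∝ (b, λ_1 - a) = (-1, 1.618); multiply by -1 so the first entry is positive: u = (1, -1.618).
  ||u|| = √((1)² + (-1.618)²) = √(3.618) ≈ 1.9021,
  v_1 = u/||u|| ≈ (0.5257, -0.8507) (||v_1|| = 1).

λ_1 = 16.618,  λ_2 = 14.382;  v_1 ≈ (0.5257, -0.8507)


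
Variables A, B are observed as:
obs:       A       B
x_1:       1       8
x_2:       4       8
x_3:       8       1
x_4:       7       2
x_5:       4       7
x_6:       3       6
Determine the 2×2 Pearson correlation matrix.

Step 1 — column means:
  mean(A) = (1 + 4 + 8 + 7 + 4 + 3) / 6 = 27/6 = 4.5
  mean(B) = (8 + 8 + 1 + 2 + 7 + 6) / 6 = 32/6 = 5.3333

Step 2 — sample variances and covariances s[i,j] = (1/(n-1)) · Σ_k (x_{k,i} - mean_i) · (x_{k,j} - mean_j), with n-1 = 5:
  s[A,A] = ((-3.5)·(-3.5) + (-0.5)·(-0.5) + (3.5)·(3.5) + (2.5)·(2.5) + (-0.5)·(-0.5) + (-1.5)·(-1.5)) / 5 = 33.5/5 = 6.7
  s[A,B] = ((-3.5)·(2.6667) + (-0.5)·(2.6667) + (3.5)·(-4.3333) + (2.5)·(-3.3333) + (-0.5)·(1.6667) + (-1.5)·(0.6667)) / 5 = -36/5 = -7.2
  s[B,B] = ((2.6667)·(2.6667) + (2.6667)·(2.6667) + (-4.3333)·(-4.3333) + (-3.3333)·(-3.3333) + (1.6667)·(1.6667) + (0.6667)·(0.6667)) / 5 = 47.3333/5 = 9.4667
  Sample standard deviations s_i = √(s[i,i]):
  s(A) = √(6.7) = 2.5884
  s(B) = √(9.4667) = 3.0768

Step 3 — r_{ij} = s_{ij} / (s_i · s_j):
  r[A,A] = 1 (diagonal).
  r[A,B] = -7.2 / (2.5884 · 3.0768) = -7.2 / 7.9641 = -0.9041
  r[B,B] = 1 (diagonal).

R is symmetric with unit diagonal. Assembling:

R = [[1, -0.9041],
 [-0.9041, 1]]


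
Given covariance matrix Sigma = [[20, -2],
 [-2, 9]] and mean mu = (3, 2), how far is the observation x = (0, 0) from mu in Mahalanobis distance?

Step 1 — centre the observation: (x - mu) = (-3, -2).

Step 2 — invert Sigma. det(Sigma) = 20·9 - (-2)² = 176.
  Sigma^{-1} = (1/det) · [[d, -b], [-b, a]] = [[0.0511, 0.0114],
 [0.0114, 0.1136]].

Step 3 — form the quadratic (x - mu)^T · Sigma^{-1} · (x - mu):
  Sigma^{-1} · (x - mu) = (-0.1761, -0.2614).
  (x - mu)^T · [Sigma^{-1} · (x - mu)] = (-3)·(-0.1761) + (-2)·(-0.2614) = 1.0511.

Step 4 — take square root: d = √(1.0511) ≈ 1.0252.

d(x, mu) = √(1.0511) ≈ 1.0252


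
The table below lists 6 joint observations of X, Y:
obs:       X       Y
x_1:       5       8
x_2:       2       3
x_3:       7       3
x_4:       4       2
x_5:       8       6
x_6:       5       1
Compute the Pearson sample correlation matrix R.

Step 1 — column means:
  mean(X) = (5 + 2 + 7 + 4 + 8 + 5) / 6 = 31/6 = 5.1667
  mean(Y) = (8 + 3 + 3 + 2 + 6 + 1) / 6 = 23/6 = 3.8333

Step 2 — sample variances and covariances s[i,j] = (1/(n-1)) · Σ_k (x_{k,i} - mean_i) · (x_{k,j} - mean_j), with n-1 = 5:
  s[X,X] = ((-0.1667)·(-0.1667) + (-3.1667)·(-3.1667) + (1.8333)·(1.8333) + (-1.1667)·(-1.1667) + (2.8333)·(2.8333) + (-0.1667)·(-0.1667)) / 5 = 22.8333/5 = 4.5667
  s[X,Y] = ((-0.1667)·(4.1667) + (-3.1667)·(-0.8333) + (1.8333)·(-0.8333) + (-1.1667)·(-1.8333) + (2.8333)·(2.1667) + (-0.1667)·(-2.8333)) / 5 = 9.1667/5 = 1.8333
  s[Y,Y] = ((4.1667)·(4.1667) + (-0.8333)·(-0.8333) + (-0.8333)·(-0.8333) + (-1.8333)·(-1.8333) + (2.1667)·(2.1667) + (-2.8333)·(-2.8333)) / 5 = 34.8333/5 = 6.9667
  Sample standard deviations s_i = √(s[i,i]):
  s(X) = √(4.5667) = 2.137
  s(Y) = √(6.9667) = 2.6394

Step 3 — r_{ij} = s_{ij} / (s_i · s_j):
  r[X,X] = 1 (diagonal).
  r[X,Y] = 1.8333 / (2.137 · 2.6394) = 1.8333 / 5.6404 = 0.325
  r[Y,Y] = 1 (diagonal).

R is symmetric with unit diagonal. Assembling:

R = [[1, 0.325],
 [0.325, 1]]


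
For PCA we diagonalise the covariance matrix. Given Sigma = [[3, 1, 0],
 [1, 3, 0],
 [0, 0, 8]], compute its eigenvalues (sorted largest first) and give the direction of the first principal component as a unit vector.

Step 1 — characteristic polynomial p(λ) = det(λI - Sigma) = λ³ - tr·λ² + c_1·λ - det, where tr = trace, c_1 = sum of the principal 2×2 minors, det = det(Sigma):
  tr = 3 + 3 + 8 = 14,
  c_1 = (3·3 - (1)²) + (3·8 - (0)²) + (3·8 - (0)²) = 8 + 24 + 24 = 56,
  det = 3·(3·8 - (0)²) - (1)·((1)·8 - (0)·(0)) + (0)·((1)·(0) - 3·(0)) = 3·(24) - (1)·(8) + (0)·(0) = 64.
  So p(λ) = λ³ - 14λ² + 56λ - 64.
Step 2 — look for an integer root (rational root theorem: any rational root is an integer divisor of 64). Testing λ = 2:
  p(2) = 8 - 56 + 112 - 64 = 0  ✓
  Dividing out (λ - 2): p(λ) = (λ - 2)(λ² - 12λ + 32).
Step 3 — remaining eigenvalues from the quadratic λ² - 12λ + 32 = 0:
  Δ = 12² - 4·32 = 144 - 128 = 16,  λ = (12 ± √16)/2 = (12 ± 4)/2 = 8 or 4.
  Sorted: λ_1 = 8,  λ_2 = 4,  λ_3 = 2  (check: sum = 14 = tr ✓).

Step 4 — unit eigenvector for λ_1 = 8: v spans the null space of (Sigma - λ_1 I), whose rows are
  r_1 = (-5, 1, 0),  r_2 = (1, -5, 0),  r_3 = (0, 0, 0).
  v is orthogonal to every row, so take v ∝ r_1 × r_2 = ((1)·(0) - (0)·(-5), (0)·(1) - (-5)·(0), (-5)·(-5) - (1)·(1)) = (0, 0, 24).
  Rescale (divide by 24): u = (0, 0, 1).
  ||u|| = √((0)² + (0)² + (1)²) = √(1) = 1,  v_1 = u/||u|| ≈ (0, 0, 1) (||v_1|| = 1).

λ_1 = 8,  λ_2 = 4,  λ_3 = 2;  v_1 ≈ (0, 0, 1)


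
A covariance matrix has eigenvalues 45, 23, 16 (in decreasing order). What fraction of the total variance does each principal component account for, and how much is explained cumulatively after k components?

Step 1 — total variance = trace(Sigma) = Σ λ_i = 45 + 23 + 16 = 84.

Step 2 — fraction explained by component i = λ_i / Σ λ:
  PC1: 45/84 = 0.5357
  PC2: 23/84 = 0.2738
  PC3: 16/84 = 0.1905

Step 3 — cumulative fraction after k components = (λ_1 + ... + λ_k) / Σ λ:
  k = 1: 45/84 = 0.5357
  k = 2: (45 + 23)/84 = 68/84 = 0.8095
  k = 3: (45 + 23 + 16)/84 = 84/84 = 1

Summary (fraction, with percent):

explained: PC1 0.5357 (53.57%), PC2 0.2738 (27.38%), PC3 0.1905 (19.05%);  cumulative: 0.5357, 0.8095, 1


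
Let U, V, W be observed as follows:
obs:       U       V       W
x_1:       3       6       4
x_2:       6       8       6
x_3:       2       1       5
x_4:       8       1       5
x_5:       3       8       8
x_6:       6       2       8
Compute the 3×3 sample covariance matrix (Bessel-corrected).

Step 1 — column means:
  mean(U) = (3 + 6 + 2 + 8 + 3 + 6) / 6 = 28/6 = 4.6667
  mean(V) = (6 + 8 + 1 + 1 + 8 + 2) / 6 = 26/6 = 4.3333
  mean(W) = (4 + 6 + 5 + 5 + 8 + 8) / 6 = 36/6 = 6

Step 2 — sample covariance S[i,j] = (1/(n-1)) · Σ_k (x_{k,i} - mean_i) · (x_{k,j} - mean_j), with n-1 = 5.
  S[U,U] = ((-1.6667)·(-1.6667) + (1.3333)·(1.3333) + (-2.6667)·(-2.6667) + (3.3333)·(3.3333) + (-1.6667)·(-1.6667) + (1.3333)·(1.3333)) / 5 = 27.3333/5 = 5.4667
  S[U,V] = ((-1.6667)·(1.6667) + (1.3333)·(3.6667) + (-2.6667)·(-3.3333) + (3.3333)·(-3.3333) + (-1.6667)·(3.6667) + (1.3333)·(-2.3333)) / 5 = -9.3333/5 = -1.8667
  S[U,W] = ((-1.6667)·(-2) + (1.3333)·(0) + (-2.6667)·(-1) + (3.3333)·(-1) + (-1.6667)·(2) + (1.3333)·(2)) / 5 = 2/5 = 0.4
  S[V,V] = ((1.6667)·(1.6667) + (3.6667)·(3.6667) + (-3.3333)·(-3.3333) + (-3.3333)·(-3.3333) + (3.6667)·(3.6667) + (-2.3333)·(-2.3333)) / 5 = 57.3333/5 = 11.4667
  S[V,W] = ((1.6667)·(-2) + (3.6667)·(0) + (-3.3333)·(-1) + (-3.3333)·(-1) + (3.6667)·(2) + (-2.3333)·(2)) / 5 = 6/5 = 1.2
  S[W,W] = ((-2)·(-2) + (0)·(0) + (-1)·(-1) + (-1)·(-1) + (2)·(2) + (2)·(2)) / 5 = 14/5 = 2.8

S is symmetric (S[j,i] = S[i,j]). Assembling:

S = [[5.4667, -1.8667, 0.4],
 [-1.8667, 11.4667, 1.2],
 [0.4, 1.2, 2.8]]


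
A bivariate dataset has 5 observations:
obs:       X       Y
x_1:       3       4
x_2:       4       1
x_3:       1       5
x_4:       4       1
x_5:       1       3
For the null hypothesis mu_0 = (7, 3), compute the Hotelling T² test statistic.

Step 1 — sample mean vector:
  mean(X) = (3 + 4 + 1 + 4 + 1) / 5 = 13/5 = 2.6
  mean(Y) = (4 + 1 + 5 + 1 + 3) / 5 = 14/5 = 2.8
  x̄ = (2.6, 2.8),  deviation x̄ - mu_0 = (2.6, 2.8) - (7, 3) = (-4.4, -0.2).

Step 2 — sample covariance matrix, S[i,j] = (1/(n-1)) · Σ_k (x_{k,i} - mean_i) · (x_{k,j} - mean_j), divisor n-1 = 4:
  S[X,X] = ((0.4)·(0.4) + (1.4)·(1.4) + (-1.6)·(-1.6) + (1.4)·(1.4) + (-1.6)·(-1.6)) / 4 = 9.2/4 = 2.3
  S[X,Y] = ((0.4)·(1.2) + (1.4)·(-1.8) + (-1.6)·(2.2) + (1.4)·(-1.8) + (-1.6)·(0.2)) / 4 = -8.4/4 = -2.1
  S[Y,Y] = ((1.2)·(1.2) + (-1.8)·(-1.8) + (2.2)·(2.2) + (-1.8)·(-1.8) + (0.2)·(0.2)) / 4 = 12.8/4 = 3.2
  S = [[2.3, -2.1],
 [-2.1, 3.2]].

Step 3 — invert S. det(S) = 2.3·3.2 - (-2.1)² = 2.95.
  S^{-1} = (1/det) · [[d, -b], [-b, a]] = [[1.0847, 0.7119],
 [0.7119, 0.7797]].

Step 4 — quadratic form (x̄ - mu_0)^T · S^{-1} · (x̄ - mu_0):
  S^{-1} · (x̄ - mu_0) = (-4.9153, -3.2881),
  (x̄ - mu_0)^T · [...] = (-4.4)·(-4.9153) + (-0.2)·(-3.2881) = 22.2847.

Step 5 — scale by n: T² = 5 · 22.2847 = 111.4237.

T² ≈ 111.4237


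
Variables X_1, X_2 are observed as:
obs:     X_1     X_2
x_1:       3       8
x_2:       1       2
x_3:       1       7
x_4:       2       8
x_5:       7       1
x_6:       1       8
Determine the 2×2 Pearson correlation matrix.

Step 1 — column means:
  mean(X_1) = (3 + 1 + 1 + 2 + 7 + 1) / 6 = 15/6 = 2.5
  mean(X_2) = (8 + 2 + 7 + 8 + 1 + 8) / 6 = 34/6 = 5.6667

Step 2 — sample variances and covariances s[i,j] = (1/(n-1)) · Σ_k (x_{k,i} - mean_i) · (x_{k,j} - mean_j), with n-1 = 5:
  s[X_1,X_1] = ((0.5)·(0.5) + (-1.5)·(-1.5) + (-1.5)·(-1.5) + (-0.5)·(-0.5) + (4.5)·(4.5) + (-1.5)·(-1.5)) / 5 = 27.5/5 = 5.5
  s[X_1,X_2] = ((0.5)·(2.3333) + (-1.5)·(-3.6667) + (-1.5)·(1.3333) + (-0.5)·(2.3333) + (4.5)·(-4.6667) + (-1.5)·(2.3333)) / 5 = -21/5 = -4.2
  s[X_2,X_2] = ((2.3333)·(2.3333) + (-3.6667)·(-3.6667) + (1.3333)·(1.3333) + (2.3333)·(2.3333) + (-4.6667)·(-4.6667) + (2.3333)·(2.3333)) / 5 = 53.3333/5 = 10.6667
  Sample standard deviations s_i = √(s[i,i]):
  s(X_1) = √(5.5) = 2.3452
  s(X_2) = √(10.6667) = 3.266

Step 3 — r_{ij} = s_{ij} / (s_i · s_j):
  r[X_1,X_1] = 1 (diagonal).
  r[X_1,X_2] = -4.2 / (2.3452 · 3.266) = -4.2 / 7.6594 = -0.5483
  r[X_2,X_2] = 1 (diagonal).

R is symmetric with unit diagonal. Assembling:

R = [[1, -0.5483],
 [-0.5483, 1]]


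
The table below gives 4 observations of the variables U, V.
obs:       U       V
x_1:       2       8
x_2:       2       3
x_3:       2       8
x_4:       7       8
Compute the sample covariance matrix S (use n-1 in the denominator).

Step 1 — column means:
  mean(U) = (2 + 2 + 2 + 7) / 4 = 13/4 = 3.25
  mean(V) = (8 + 3 + 8 + 8) / 4 = 27/4 = 6.75

Step 2 — sample covariance S[i,j] = (1/(n-1)) · Σ_k (x_{k,i} - mean_i) · (x_{k,j} - mean_j), with n-1 = 3.
  S[U,U] = ((-1.25)·(-1.25) + (-1.25)·(-1.25) + (-1.25)·(-1.25) + (3.75)·(3.75)) / 3 = 18.75/3 = 6.25
  S[U,V] = ((-1.25)·(1.25) + (-1.25)·(-3.75) + (-1.25)·(1.25) + (3.75)·(1.25)) / 3 = 6.25/3 = 2.0833
  S[V,V] = ((1.25)·(1.25) + (-3.75)·(-3.75) + (1.25)·(1.25) + (1.25)·(1.25)) / 3 = 18.75/3 = 6.25

S is symmetric (S[j,i] = S[i,j]). Assembling:

S = [[6.25, 2.0833],
 [2.0833, 6.25]]


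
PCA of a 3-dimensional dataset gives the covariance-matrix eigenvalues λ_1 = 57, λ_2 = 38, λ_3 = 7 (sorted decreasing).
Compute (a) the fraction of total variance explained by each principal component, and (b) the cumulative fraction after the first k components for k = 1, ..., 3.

Step 1 — total variance = trace(Sigma) = Σ λ_i = 57 + 38 + 7 = 102.

Step 2 — fraction explained by component i = λ_i / Σ λ:
  PC1: 57/102 = 0.5588
  PC2: 38/102 = 0.3725
  PC3: 7/102 = 0.0686

Step 3 — cumulative fraction after k components = (λ_1 + ... + λ_k) / Σ λ:
  k = 1: 57/102 = 0.5588
  k = 2: (57 + 38)/102 = 95/102 = 0.9314
  k = 3: (57 + 38 + 7)/102 = 102/102 = 1

Summary (fraction, with percent):

explained: PC1 0.5588 (55.88%), PC2 0.3725 (37.25%), PC3 0.0686 (6.86%);  cumulative: 0.5588, 0.9314, 1


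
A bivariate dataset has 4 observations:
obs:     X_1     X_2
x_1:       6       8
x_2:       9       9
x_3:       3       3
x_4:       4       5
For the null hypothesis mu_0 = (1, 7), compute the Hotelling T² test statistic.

Step 1 — sample mean vector:
  mean(X_1) = (6 + 9 + 3 + 4) / 4 = 22/4 = 5.5
  mean(X_2) = (8 + 9 + 3 + 5) / 4 = 25/4 = 6.25
  x̄ = (5.5, 6.25),  deviation x̄ - mu_0 = (5.5, 6.25) - (1, 7) = (4.5, -0.75).

Step 2 — sample covariance matrix, S[i,j] = (1/(n-1)) · Σ_k (x_{k,i} - mean_i) · (x_{k,j} - mean_j), divisor n-1 = 3:
  S[X_1,X_1] = ((0.5)·(0.5) + (3.5)·(3.5) + (-2.5)·(-2.5) + (-1.5)·(-1.5)) / 3 = 21/3 = 7
  S[X_1,X_2] = ((0.5)·(1.75) + (3.5)·(2.75) + (-2.5)·(-3.25) + (-1.5)·(-1.25)) / 3 = 20.5/3 = 6.8333
  S[X_2,X_2] = ((1.75)·(1.75) + (2.75)·(2.75) + (-3.25)·(-3.25) + (-1.25)·(-1.25)) / 3 = 22.75/3 = 7.5833
  S = [[7, 6.8333],
 [6.8333, 7.5833]].

Step 3 — invert S. det(S) = 7·7.5833 - (6.8333)² = 6.3889.
  S^{-1} = (1/det) · [[d, -b], [-b, a]] = [[1.187, -1.0696],
 [-1.0696, 1.0957]].

Step 4 — quadratic form (x̄ - mu_0)^T · S^{-1} · (x̄ - mu_0):
  S^{-1} · (x̄ - mu_0) = (6.1435, -5.6348),
  (x̄ - mu_0)^T · [...] = (4.5)·(6.1435) + (-0.75)·(-5.6348) = 31.8717.

Step 5 — scale by n: T² = 4 · 31.8717 = 127.487.

T² ≈ 127.487


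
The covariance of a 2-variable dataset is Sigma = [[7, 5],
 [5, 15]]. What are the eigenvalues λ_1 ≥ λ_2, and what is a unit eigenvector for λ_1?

Step 1 — characteristic polynomial of 2×2 Sigma:
  det(Sigma - λI) = λ² - trace · λ + det = 0.
  trace = 7 + 15 = 22, det = 7·15 - (5)² = 80.
Step 2 — discriminant:
  Δ = trace² - 4·det = 484 - 320 = 164.
Step 3 — eigenvalues:
  λ = (trace ± √Δ)/2 = (22 ± 12.8062)/2,
  λ_1 = 17.4031,  λ_2 = 4.5969.

Step 4 — unit eigenvector for λ_1: solve (Sigma - λ_1 I)v = 0. First row:
  (7 - 17.4031)·v_x + (5)·v_y = 0, i.e. (-10.4031)·v_x + (5)·v_y = 0,
  so v ∝ (b, λ_1 - a) = (5, 10.4031) = u.
  ||u|| = √((5)² + (10.4031)²) = √(133.225) ≈ 11.5423,
  v_1 = u/||u|| ≈ (0.4332, 0.9013) (||v_1|| = 1).

λ_1 = 17.4031,  λ_2 = 4.5969;  v_1 ≈ (0.4332, 0.9013)


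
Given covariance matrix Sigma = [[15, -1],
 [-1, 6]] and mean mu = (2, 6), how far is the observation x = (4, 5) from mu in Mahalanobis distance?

Step 1 — centre the observation: (x - mu) = (2, -1).

Step 2 — invert Sigma. det(Sigma) = 15·6 - (-1)² = 89.
  Sigma^{-1} = (1/det) · [[d, -b], [-b, a]] = [[0.0674, 0.0112],
 [0.0112, 0.1685]].

Step 3 — form the quadratic (x - mu)^T · Sigma^{-1} · (x - mu):
  Sigma^{-1} · (x - mu) = (0.1236, -0.1461).
  (x - mu)^T · [Sigma^{-1} · (x - mu)] = (2)·(0.1236) + (-1)·(-0.1461) = 0.3933.

Step 4 — take square root: d = √(0.3933) ≈ 0.6271.

d(x, mu) = √(0.3933) ≈ 0.6271


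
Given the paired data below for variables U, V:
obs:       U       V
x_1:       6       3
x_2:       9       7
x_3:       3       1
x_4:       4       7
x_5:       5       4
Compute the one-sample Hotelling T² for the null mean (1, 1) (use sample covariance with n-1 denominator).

Step 1 — sample mean vector:
  mean(U) = (6 + 9 + 3 + 4 + 5) / 5 = 27/5 = 5.4
  mean(V) = (3 + 7 + 1 + 7 + 4) / 5 = 22/5 = 4.4
  x̄ = (5.4, 4.4),  deviation x̄ - mu_0 = (5.4, 4.4) - (1, 1) = (4.4, 3.4).

Step 2 — sample covariance matrix, S[i,j] = (1/(n-1)) · Σ_k (x_{k,i} - mean_i) · (x_{k,j} - mean_j), divisor n-1 = 4:
  S[U,U] = ((0.6)·(0.6) + (3.6)·(3.6) + (-2.4)·(-2.4) + (-1.4)·(-1.4) + (-0.4)·(-0.4)) / 4 = 21.2/4 = 5.3
  S[U,V] = ((0.6)·(-1.4) + (3.6)·(2.6) + (-2.4)·(-3.4) + (-1.4)·(2.6) + (-0.4)·(-0.4)) / 4 = 13.2/4 = 3.3
  S[V,V] = ((-1.4)·(-1.4) + (2.6)·(2.6) + (-3.4)·(-3.4) + (2.6)·(2.6) + (-0.4)·(-0.4)) / 4 = 27.2/4 = 6.8
  S = [[5.3, 3.3],
 [3.3, 6.8]].

Step 3 — invert S. det(S) = 5.3·6.8 - (3.3)² = 25.15.
  S^{-1} = (1/det) · [[d, -b], [-b, a]] = [[0.2704, -0.1312],
 [-0.1312, 0.2107]].

Step 4 — quadratic form (x̄ - mu_0)^T · S^{-1} · (x̄ - mu_0):
  S^{-1} · (x̄ - mu_0) = (0.7435, 0.1392),
  (x̄ - mu_0)^T · [...] = (4.4)·(0.7435) + (3.4)·(0.1392) = 3.7447.

Step 5 — scale by n: T² = 5 · 3.7447 = 18.7237.

T² ≈ 18.7237


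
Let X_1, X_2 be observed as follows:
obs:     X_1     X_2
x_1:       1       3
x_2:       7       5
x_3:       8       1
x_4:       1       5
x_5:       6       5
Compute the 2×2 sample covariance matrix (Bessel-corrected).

Step 1 — column means:
  mean(X_1) = (1 + 7 + 8 + 1 + 6) / 5 = 23/5 = 4.6
  mean(X_2) = (3 + 5 + 1 + 5 + 5) / 5 = 19/5 = 3.8

Step 2 — sample covariance S[i,j] = (1/(n-1)) · Σ_k (x_{k,i} - mean_i) · (x_{k,j} - mean_j), with n-1 = 4.
  S[X_1,X_1] = ((-3.6)·(-3.6) + (2.4)·(2.4) + (3.4)·(3.4) + (-3.6)·(-3.6) + (1.4)·(1.4)) / 4 = 45.2/4 = 11.3
  S[X_1,X_2] = ((-3.6)·(-0.8) + (2.4)·(1.2) + (3.4)·(-2.8) + (-3.6)·(1.2) + (1.4)·(1.2)) / 4 = -6.4/4 = -1.6
  S[X_2,X_2] = ((-0.8)·(-0.8) + (1.2)·(1.2) + (-2.8)·(-2.8) + (1.2)·(1.2) + (1.2)·(1.2)) / 4 = 12.8/4 = 3.2

S is symmetric (S[j,i] = S[i,j]). Assembling:

S = [[11.3, -1.6],
 [-1.6, 3.2]]


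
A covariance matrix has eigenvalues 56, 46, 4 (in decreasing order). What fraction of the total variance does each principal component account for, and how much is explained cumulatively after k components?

Step 1 — total variance = trace(Sigma) = Σ λ_i = 56 + 46 + 4 = 106.

Step 2 — fraction explained by component i = λ_i / Σ λ:
  PC1: 56/106 = 0.5283
  PC2: 46/106 = 0.434
  PC3: 4/106 = 0.0377

Step 3 — cumulative fraction after k components = (λ_1 + ... + λ_k) / Σ λ:
  k = 1: 56/106 = 0.5283
  k = 2: (56 + 46)/106 = 102/106 = 0.9623
  k = 3: (56 + 46 + 4)/106 = 106/106 = 1

Summary (fraction, with percent):

explained: PC1 0.5283 (52.83%), PC2 0.434 (43.4%), PC3 0.0377 (3.77%);  cumulative: 0.5283, 0.9623, 1


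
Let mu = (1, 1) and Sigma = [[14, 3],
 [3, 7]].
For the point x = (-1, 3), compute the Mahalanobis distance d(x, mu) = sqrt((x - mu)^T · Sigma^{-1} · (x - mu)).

Step 1 — centre the observation: (x - mu) = (-2, 2).

Step 2 — invert Sigma. det(Sigma) = 14·7 - (3)² = 89.
  Sigma^{-1} = (1/det) · [[d, -b], [-b, a]] = [[0.0787, -0.0337],
 [-0.0337, 0.1573]].

Step 3 — form the quadratic (x - mu)^T · Sigma^{-1} · (x - mu):
  Sigma^{-1} · (x - mu) = (-0.2247, 0.382).
  (x - mu)^T · [Sigma^{-1} · (x - mu)] = (-2)·(-0.2247) + (2)·(0.382) = 1.2135.

Step 4 — take square root: d = √(1.2135) ≈ 1.1016.

d(x, mu) = √(1.2135) ≈ 1.1016


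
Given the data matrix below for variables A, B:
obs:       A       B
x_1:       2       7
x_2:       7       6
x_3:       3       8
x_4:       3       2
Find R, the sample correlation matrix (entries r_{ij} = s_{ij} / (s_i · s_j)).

Step 1 — column means:
  mean(A) = (2 + 7 + 3 + 3) / 4 = 15/4 = 3.75
  mean(B) = (7 + 6 + 8 + 2) / 4 = 23/4 = 5.75

Step 2 — sample variances and covariances s[i,j] = (1/(n-1)) · Σ_k (x_{k,i} - mean_i) · (x_{k,j} - mean_j), with n-1 = 3:
  s[A,A] = ((-1.75)·(-1.75) + (3.25)·(3.25) + (-0.75)·(-0.75) + (-0.75)·(-0.75)) / 3 = 14.75/3 = 4.9167
  s[A,B] = ((-1.75)·(1.25) + (3.25)·(0.25) + (-0.75)·(2.25) + (-0.75)·(-3.75)) / 3 = -0.25/3 = -0.0833
  s[B,B] = ((1.25)·(1.25) + (0.25)·(0.25) + (2.25)·(2.25) + (-3.75)·(-3.75)) / 3 = 20.75/3 = 6.9167
  Sample standard deviations s_i = √(s[i,i]):
  s(A) = √(4.9167) = 2.2174
  s(B) = √(6.9167) = 2.63

Step 3 — r_{ij} = s_{ij} / (s_i · s_j):
  r[A,A] = 1 (diagonal).
  r[A,B] = -0.0833 / (2.2174 · 2.63) = -0.0833 / 5.8315 = -0.0143
  r[B,B] = 1 (diagonal).

R is symmetric with unit diagonal. Assembling:

R = [[1, -0.0143],
 [-0.0143, 1]]


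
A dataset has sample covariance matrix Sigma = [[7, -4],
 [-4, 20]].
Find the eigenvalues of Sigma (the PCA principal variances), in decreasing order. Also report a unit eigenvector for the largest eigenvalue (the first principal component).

Step 1 — characteristic polynomial of 2×2 Sigma:
  det(Sigma - λI) = λ² - trace · λ + det = 0.
  trace = 7 + 20 = 27, det = 7·20 - (-4)² = 124.
Step 2 — discriminant:
  Δ = trace² - 4·det = 729 - 496 = 233.
Step 3 — eigenvalues:
  λ = (trace ± √Δ)/2 = (27 ± 15.2643)/2,
  λ_1 = 21.1322,  λ_2 = 5.8678.

Step 4 — unit eigenvector for λ_1: solve (Sigma - λ_1 I)v = 0. First row:
  (7 - 21.1322)·v_x + (-4)·v_y = 0, i.e. (-14.1322)·v_x + (-4)·v_y = 0,
  so v ∝ (b, λ_1 - a) = (-4, 14.1322); multiply by -1 so the first entry is positive: u = (4, -14.1322).
  ||u|| = √((4)² + (-14.1322)²) = √(215.7182) ≈ 14.6873,
  v_1 = u/||u|| ≈ (0.2723, -0.9622) (||v_1|| = 1).

λ_1 = 21.1322,  λ_2 = 5.8678;  v_1 ≈ (0.2723, -0.9622)


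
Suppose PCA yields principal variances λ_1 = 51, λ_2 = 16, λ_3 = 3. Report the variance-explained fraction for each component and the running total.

Step 1 — total variance = trace(Sigma) = Σ λ_i = 51 + 16 + 3 = 70.

Step 2 — fraction explained by component i = λ_i / Σ λ:
  PC1: 51/70 = 0.7286
  PC2: 16/70 = 0.2286
  PC3: 3/70 = 0.0429

Step 3 — cumulative fraction after k components = (λ_1 + ... + λ_k) / Σ λ:
  k = 1: 51/70 = 0.7286
  k = 2: (51 + 16)/70 = 67/70 = 0.9571
  k = 3: (51 + 16 + 3)/70 = 70/70 = 1

Summary (fraction, with percent):

explained: PC1 0.7286 (72.86%), PC2 0.2286 (22.86%), PC3 0.0429 (4.29%);  cumulative: 0.7286, 0.9571, 1


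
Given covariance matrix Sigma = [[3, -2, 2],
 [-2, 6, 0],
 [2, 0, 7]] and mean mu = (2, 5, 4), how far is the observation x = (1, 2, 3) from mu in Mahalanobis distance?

Step 1 — centre the observation: (x - mu) = (-1, -3, -1).

Step 2 — invert Sigma (cofactor / det for 3×3, or solve directly):
  Sigma^{-1} = [[0.5676, 0.1892, -0.1622],
 [0.1892, 0.2297, -0.0541],
 [-0.1622, -0.0541, 0.1892]].

Step 3 — form the quadratic (x - mu)^T · Sigma^{-1} · (x - mu):
  Sigma^{-1} · (x - mu) = (-0.973, -0.8243, 0.1351).
  (x - mu)^T · [Sigma^{-1} · (x - mu)] = (-1)·(-0.973) + (-3)·(-0.8243) + (-1)·(0.1351) = 3.3108.

Step 4 — take square root: d = √(3.3108) ≈ 1.8196.

d(x, mu) = √(3.3108) ≈ 1.8196


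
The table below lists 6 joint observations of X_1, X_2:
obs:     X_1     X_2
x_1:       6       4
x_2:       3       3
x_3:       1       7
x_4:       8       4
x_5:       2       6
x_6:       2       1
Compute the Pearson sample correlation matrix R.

Step 1 — column means:
  mean(X_1) = (6 + 3 + 1 + 8 + 2 + 2) / 6 = 22/6 = 3.6667
  mean(X_2) = (4 + 3 + 7 + 4 + 6 + 1) / 6 = 25/6 = 4.1667

Step 2 — sample variances and covariances s[i,j] = (1/(n-1)) · Σ_k (x_{k,i} - mean_i) · (x_{k,j} - mean_j), with n-1 = 5:
  s[X_1,X_1] = ((2.3333)·(2.3333) + (-0.6667)·(-0.6667) + (-2.6667)·(-2.6667) + (4.3333)·(4.3333) + (-1.6667)·(-1.6667) + (-1.6667)·(-1.6667)) / 5 = 37.3333/5 = 7.4667
  s[X_1,X_2] = ((2.3333)·(-0.1667) + (-0.6667)·(-1.1667) + (-2.6667)·(2.8333) + (4.3333)·(-0.1667) + (-1.6667)·(1.8333) + (-1.6667)·(-3.1667)) / 5 = -5.6667/5 = -1.1333
  s[X_2,X_2] = ((-0.1667)·(-0.1667) + (-1.1667)·(-1.1667) + (2.8333)·(2.8333) + (-0.1667)·(-0.1667) + (1.8333)·(1.8333) + (-3.1667)·(-3.1667)) / 5 = 22.8333/5 = 4.5667
  Sample standard deviations s_i = √(s[i,i]):
  s(X_1) = √(7.4667) = 2.7325
  s(X_2) = √(4.5667) = 2.137

Step 3 — r_{ij} = s_{ij} / (s_i · s_j):
  r[X_1,X_1] = 1 (diagonal).
  r[X_1,X_2] = -1.1333 / (2.7325 · 2.137) = -1.1333 / 5.8393 = -0.1941
  r[X_2,X_2] = 1 (diagonal).

R is symmetric with unit diagonal. Assembling:

R = [[1, -0.1941],
 [-0.1941, 1]]


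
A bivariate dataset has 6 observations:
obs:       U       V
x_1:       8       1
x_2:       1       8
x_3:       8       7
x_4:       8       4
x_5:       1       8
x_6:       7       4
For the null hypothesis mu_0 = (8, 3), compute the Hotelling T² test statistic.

Step 1 — sample mean vector:
  mean(U) = (8 + 1 + 8 + 8 + 1 + 7) / 6 = 33/6 = 5.5
  mean(V) = (1 + 8 + 7 + 4 + 8 + 4) / 6 = 32/6 = 5.3333
  x̄ = (5.5, 5.3333),  deviation x̄ - mu_0 = (5.5, 5.3333) - (8, 3) = (-2.5, 2.3333).

Step 2 — sample covariance matrix, S[i,j] = (1/(n-1)) · Σ_k (x_{k,i} - mean_i) · (x_{k,j} - mean_j), divisor n-1 = 5:
  S[U,U] = ((2.5)·(2.5) + (-4.5)·(-4.5) + (2.5)·(2.5) + (2.5)·(2.5) + (-4.5)·(-4.5) + (1.5)·(1.5)) / 5 = 61.5/5 = 12.3
  S[U,V] = ((2.5)·(-4.3333) + (-4.5)·(2.6667) + (2.5)·(1.6667) + (2.5)·(-1.3333) + (-4.5)·(2.6667) + (1.5)·(-1.3333)) / 5 = -36/5 = -7.2
  S[V,V] = ((-4.3333)·(-4.3333) + (2.6667)·(2.6667) + (1.6667)·(1.6667) + (-1.3333)·(-1.3333) + (2.6667)·(2.6667) + (-1.3333)·(-1.3333)) / 5 = 39.3333/5 = 7.8667
  S = [[12.3, -7.2],
 [-7.2, 7.8667]].

Step 3 — invert S. det(S) = 12.3·7.8667 - (-7.2)² = 44.92.
  S^{-1} = (1/det) · [[d, -b], [-b, a]] = [[0.1751, 0.1603],
 [0.1603, 0.2738]].

Step 4 — quadratic form (x̄ - mu_0)^T · S^{-1} · (x̄ - mu_0):
  S^{-1} · (x̄ - mu_0) = (-0.0638, 0.2382),
  (x̄ - mu_0)^T · [...] = (-2.5)·(-0.0638) + (2.3333)·(0.2382) = 0.7153.

Step 5 — scale by n: T² = 6 · 0.7153 = 4.2921.

T² ≈ 4.2921


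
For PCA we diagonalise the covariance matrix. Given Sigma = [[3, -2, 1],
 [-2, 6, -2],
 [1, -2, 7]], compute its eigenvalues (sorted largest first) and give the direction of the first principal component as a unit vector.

Step 1 — characteristic polynomial p(λ) = det(λI - Sigma) = λ³ - tr·λ² + c_1·λ - det, where tr = trace, c_1 = sum of the principal 2×2 minors, det = det(Sigma):
  tr = 3 + 6 + 7 = 16,
  c_1 = (3·6 - (-2)²) + (3·7 - (1)²) + (6·7 - (-2)²) = 14 + 20 + 38 = 72,
  det = 3·(6·7 - (-2)²) - (-2)·((-2)·7 - (-2)·(1)) + (1)·((-2)·(-2) - 6·(1)) = 3·(38) - (-2)·(-12) + (1)·(-2) = 88.
  So p(λ) = λ³ - 16λ² + 72λ - 88.
Step 2 — look for an integer root (rational root theorem: any rational root is an integer divisor of 88). Testing λ = 2:
  p(2) = 8 - 64 + 144 - 88 = 0  ✓
  Dividing out (λ - 2): p(λ) = (λ - 2)(λ² - 14λ + 44).
Step 3 — remaining eigenvalues from the quadratic λ² - 14λ + 44 = 0:
  Δ = 14² - 4·44 = 196 - 176 = 20,  λ = (14 ± √20)/2 = (14 ± 4.4721)/2 ≈ 9.2361 or 4.7639.
  Sorted: λ_1 = 9.2361,  λ_2 = 4.7639,  λ_3 = 2  (check: sum = 16 = tr ✓).

Step 4 — unit eigenvector for λ_1 ≈ 9.2361: v spans the null space of (Sigma - λ_1 I), whose rows are
  r_1 = (-6.2361, -2, 1),  r_2 = (-2, -3.2361, -2),  r_3 = (1, -2, -2.2361).
  v is orthogonal to every row, so take v ∝ r_1 × r_2 = ((-2)·(-2) - (1)·(-3.2361), (1)·(-2) - (-6.2361)·(-2), (-6.2361)·(-3.2361) - (-2)·(-2)) ≈ (7.2361, -14.4721, 16.1803).
  Let u = (7.2361, -14.4721, 16.1803).
  ||u|| = √((7.2361)² + (-14.4721)² + (16.1803)²) = √(523.6068) ≈ 22.8825,  v_1 = u/||u|| ≈ (0.3162, -0.6325, 0.7071) (||v_1|| = 1).

λ_1 = 9.2361,  λ_2 = 4.7639,  λ_3 = 2;  v_1 ≈ (0.3162, -0.6325, 0.7071)


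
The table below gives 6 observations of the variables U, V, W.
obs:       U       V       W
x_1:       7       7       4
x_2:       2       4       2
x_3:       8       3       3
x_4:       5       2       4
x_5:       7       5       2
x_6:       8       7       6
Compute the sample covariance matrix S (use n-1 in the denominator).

Step 1 — column means:
  mean(U) = (7 + 2 + 8 + 5 + 7 + 8) / 6 = 37/6 = 6.1667
  mean(V) = (7 + 4 + 3 + 2 + 5 + 7) / 6 = 28/6 = 4.6667
  mean(W) = (4 + 2 + 3 + 4 + 2 + 6) / 6 = 21/6 = 3.5

Step 2 — sample covariance S[i,j] = (1/(n-1)) · Σ_k (x_{k,i} - mean_i) · (x_{k,j} - mean_j), with n-1 = 5.
  S[U,U] = ((0.8333)·(0.8333) + (-4.1667)·(-4.1667) + (1.8333)·(1.8333) + (-1.1667)·(-1.1667) + (0.8333)·(0.8333) + (1.8333)·(1.8333)) / 5 = 26.8333/5 = 5.3667
  S[U,V] = ((0.8333)·(2.3333) + (-4.1667)·(-0.6667) + (1.8333)·(-1.6667) + (-1.1667)·(-2.6667) + (0.8333)·(0.3333) + (1.8333)·(2.3333)) / 5 = 9.3333/5 = 1.8667
  S[U,W] = ((0.8333)·(0.5) + (-4.1667)·(-1.5) + (1.8333)·(-0.5) + (-1.1667)·(0.5) + (0.8333)·(-1.5) + (1.8333)·(2.5)) / 5 = 8.5/5 = 1.7
  S[V,V] = ((2.3333)·(2.3333) + (-0.6667)·(-0.6667) + (-1.6667)·(-1.6667) + (-2.6667)·(-2.6667) + (0.3333)·(0.3333) + (2.3333)·(2.3333)) / 5 = 21.3333/5 = 4.2667
  S[V,W] = ((2.3333)·(0.5) + (-0.6667)·(-1.5) + (-1.6667)·(-0.5) + (-2.6667)·(0.5) + (0.3333)·(-1.5) + (2.3333)·(2.5)) / 5 = 7/5 = 1.4
  S[W,W] = ((0.5)·(0.5) + (-1.5)·(-1.5) + (-0.5)·(-0.5) + (0.5)·(0.5) + (-1.5)·(-1.5) + (2.5)·(2.5)) / 5 = 11.5/5 = 2.3

S is symmetric (S[j,i] = S[i,j]). Assembling:

S = [[5.3667, 1.8667, 1.7],
 [1.8667, 4.2667, 1.4],
 [1.7, 1.4, 2.3]]
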